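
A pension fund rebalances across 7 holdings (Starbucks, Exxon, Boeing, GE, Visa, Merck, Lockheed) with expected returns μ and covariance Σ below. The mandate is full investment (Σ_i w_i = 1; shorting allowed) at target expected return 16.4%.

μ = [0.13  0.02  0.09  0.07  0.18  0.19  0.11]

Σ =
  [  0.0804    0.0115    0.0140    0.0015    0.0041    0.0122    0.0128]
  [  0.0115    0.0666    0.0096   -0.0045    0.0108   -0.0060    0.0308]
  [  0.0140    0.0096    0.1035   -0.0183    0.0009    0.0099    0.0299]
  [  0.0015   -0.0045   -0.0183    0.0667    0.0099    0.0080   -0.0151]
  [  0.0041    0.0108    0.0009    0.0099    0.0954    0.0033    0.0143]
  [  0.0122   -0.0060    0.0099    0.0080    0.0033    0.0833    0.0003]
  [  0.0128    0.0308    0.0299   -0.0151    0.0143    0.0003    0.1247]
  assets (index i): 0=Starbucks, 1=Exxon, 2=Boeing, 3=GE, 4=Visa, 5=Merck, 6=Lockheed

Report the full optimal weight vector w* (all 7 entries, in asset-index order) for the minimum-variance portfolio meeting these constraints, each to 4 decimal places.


0.1863  -0.0950  0.0710  0.1022  0.2920  0.3349  0.1086

g=Σ⁻¹μ = [1.0825  -0.2882  0.5188  0.8217  1.6233  1.8945  0.6266]
h=Σ⁻¹𝟙 = [6.6576  11.8826  8.6776  16.8558  6.1647  8.9782  3.6328]
a=μᵀg=0.960236  b=𝟙ᵀg=6.279145  c=𝟙ᵀh=62.849367  D=ac−b²=20.922539
λ₁=(c·0.164−b)/D = (62.849367·0.164−6.279145)/20.922539 = 0.192527
λ₂=(a−b·0.164)/D = (0.960236−6.279145·0.164)/20.922539 = -0.003324
w* = 0.192527·g + -0.003324·h:
  w_0 = 0.192527·1.0825 + -0.003324·6.6576 = 0.1863  (Starbucks)
  w_1 = 0.192527·-0.2882 + -0.003324·11.8826 = -0.0950  (Exxon)
  w_2 = 0.192527·0.5188 + -0.003324·8.6776 = 0.0710  (Boeing)
  w_3 = 0.192527·0.8217 + -0.003324·16.8558 = 0.1022  (GE)
  w_4 = 0.192527·1.6233 + -0.003324·6.1647 = 0.2920  (Visa)
  w_5 = 0.192527·1.8945 + -0.003324·8.9782 = 0.3349  (Merck)
  w_6 = 0.192527·0.6266 + -0.003324·3.6328 = 0.1086  (Lockheed)
Σw_i=1.0000  μᵀw=0.1640
σ²=wᵀΣw=λ₁·μ_p+λ₂ = 0.192527·0.164 + -0.003324 = 0.028251 ≈ 0.0283


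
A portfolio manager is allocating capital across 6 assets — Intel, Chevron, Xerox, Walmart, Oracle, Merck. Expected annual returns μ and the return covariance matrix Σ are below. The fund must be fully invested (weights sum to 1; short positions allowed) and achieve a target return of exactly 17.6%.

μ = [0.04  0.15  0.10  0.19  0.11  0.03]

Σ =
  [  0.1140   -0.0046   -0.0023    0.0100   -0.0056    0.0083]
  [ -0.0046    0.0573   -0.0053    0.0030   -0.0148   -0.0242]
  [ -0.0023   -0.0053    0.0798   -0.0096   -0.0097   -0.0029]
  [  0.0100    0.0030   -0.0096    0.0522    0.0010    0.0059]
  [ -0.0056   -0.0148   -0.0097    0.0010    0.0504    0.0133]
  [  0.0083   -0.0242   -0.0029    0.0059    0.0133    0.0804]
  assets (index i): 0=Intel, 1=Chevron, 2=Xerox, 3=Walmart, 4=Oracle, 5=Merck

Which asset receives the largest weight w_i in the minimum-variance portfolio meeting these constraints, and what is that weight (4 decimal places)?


Walmart (0.5128)

p=Σ⁻¹μ = [0.3598  3.9169  2.4224  3.6388  3.5702  0.7447]
q=Σ⁻¹𝟙 = [9.4024  33.9846  21.3752  16.9208  30.3682  16.2021]
a=μᵀp=1.950599  b=𝟙ᵀp=14.652807  c=𝟙ᵀq=128.253131  D=ac−b²=35.465714
λ₁=(c·0.176−b)/D = (128.253131·0.176−14.652807)/35.465714 = 0.223307
λ₂=(a−b·0.176)/D = (1.950599−14.652807·0.176)/35.465714 = -0.017716
w* = 0.223307·p + -0.017716·q:
  w_0 = 0.223307·0.3598 + -0.017716·9.4024 = -0.0862  (Intel)
  w_1 = 0.223307·3.9169 + -0.017716·33.9846 = 0.2726  (Chevron)
  w_2 = 0.223307·2.4224 + -0.017716·21.3752 = 0.1623  (Xerox)
  w_3 = 0.223307·3.6388 + -0.017716·16.9208 = 0.5128  (Walmart)
  w_4 = 0.223307·3.5702 + -0.017716·30.3682 = 0.2593  (Oracle)
  w_5 = 0.223307·0.7447 + -0.017716·16.2021 = -0.1207  (Merck)
Σw_i=1.0000  μᵀw=0.1760
σ²=wᵀΣw=λ₁·μ_p+λ₂ = 0.223307·0.176 + -0.017716 = 0.021586 ≈ 0.0216


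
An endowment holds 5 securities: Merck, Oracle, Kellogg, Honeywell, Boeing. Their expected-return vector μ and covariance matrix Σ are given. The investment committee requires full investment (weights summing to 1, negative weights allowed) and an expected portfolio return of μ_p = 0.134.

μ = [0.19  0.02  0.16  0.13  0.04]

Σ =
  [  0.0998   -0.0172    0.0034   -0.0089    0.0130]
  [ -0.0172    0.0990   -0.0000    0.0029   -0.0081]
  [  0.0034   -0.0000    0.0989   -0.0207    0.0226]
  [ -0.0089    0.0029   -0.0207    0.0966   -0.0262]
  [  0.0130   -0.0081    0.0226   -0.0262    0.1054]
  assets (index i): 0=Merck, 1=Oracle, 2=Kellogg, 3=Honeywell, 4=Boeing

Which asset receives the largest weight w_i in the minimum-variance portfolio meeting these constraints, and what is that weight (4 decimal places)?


x=Σ⁻¹μ = [2.0746  0.5245  1.9072  1.9981  0.2517]
y=Σ⁻¹𝟙 = [11.8735  12.5668  10.6514  16.2663  10.7485]
a=μᵀx=0.979637  b=𝟙ᵀx=6.756088  c=𝟙ᵀy=62.106532  D=ac−b²=15.197100
λ₁=(c·0.134−b)/D = (62.106532·0.134−6.756088)/15.197100 = 0.103058
λ₂=(a−b·0.134)/D = (0.979637−6.756088·0.134)/15.197100 = 0.004890
w* = 0.103058·x + 0.004890·y:
  w_0 = 0.103058·2.0746 + 0.004890·11.8735 = 0.2719  (Merck)
  w_1 = 0.103058·0.5245 + 0.004890·12.5668 = 0.1155  (Oracle)
  w_2 = 0.103058·1.9072 + 0.004890·10.6514 = 0.2486  (Kellogg)
  w_3 = 0.103058·1.9981 + 0.004890·16.2663 = 0.2855  (Honeywell)
  w_4 = 0.103058·0.2517 + 0.004890·10.7485 = 0.0785  (Boeing)
Σw_i=1.0000  μᵀw=0.1340
σ²=wᵀΣw=λ₁·μ_p+λ₂ = 0.103058·0.134 + 0.004890 = 0.018700 ≈ 0.0187

Honeywell (0.2855)


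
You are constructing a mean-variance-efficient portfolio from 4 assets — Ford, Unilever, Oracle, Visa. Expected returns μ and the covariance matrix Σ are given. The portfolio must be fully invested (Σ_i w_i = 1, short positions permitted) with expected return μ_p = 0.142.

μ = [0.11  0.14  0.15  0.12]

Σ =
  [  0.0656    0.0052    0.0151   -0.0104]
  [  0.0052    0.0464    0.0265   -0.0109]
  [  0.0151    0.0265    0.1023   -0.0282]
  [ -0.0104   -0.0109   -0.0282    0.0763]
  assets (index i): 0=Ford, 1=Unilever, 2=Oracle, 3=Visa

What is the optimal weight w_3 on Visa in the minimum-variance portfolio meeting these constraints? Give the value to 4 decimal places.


0.2784

u=Σ⁻¹μ = [1.5908  2.7468  1.2486  2.6435]
v=Σ⁻¹𝟙 = [15.1127  20.1631  8.1237  21.0490]
a=μᵀu=1.064049  b=𝟙ᵀu=8.229676  c=𝟙ᵀv=64.448568  D=ac−b²=0.848855
λ₁=(c·0.142−b)/D = (64.448568·0.142−8.229676)/0.848855 = 1.086193
λ₂=(a−b·0.142)/D = (1.064049−8.229676·0.142)/0.848855 = -0.123184
w* = 1.086193·u + -0.123184·v:
  w_0 = 1.086193·1.5908 + -0.123184·15.1127 = -0.1338  (Ford)
  w_1 = 1.086193·2.7468 + -0.123184·20.1631 = 0.4998  (Unilever)
  w_2 = 1.086193·1.2486 + -0.123184·8.1237 = 0.3555  (Oracle)
  w_3 = 1.086193·2.6435 + -0.123184·21.0490 = 0.2784  (Visa)
Σw_i=1.0000  μᵀw=0.1420
σ²=wᵀΣw=λ₁·μ_p+λ₂ = 1.086193·0.142 + -0.123184 = 0.031056 ≈ 0.0311


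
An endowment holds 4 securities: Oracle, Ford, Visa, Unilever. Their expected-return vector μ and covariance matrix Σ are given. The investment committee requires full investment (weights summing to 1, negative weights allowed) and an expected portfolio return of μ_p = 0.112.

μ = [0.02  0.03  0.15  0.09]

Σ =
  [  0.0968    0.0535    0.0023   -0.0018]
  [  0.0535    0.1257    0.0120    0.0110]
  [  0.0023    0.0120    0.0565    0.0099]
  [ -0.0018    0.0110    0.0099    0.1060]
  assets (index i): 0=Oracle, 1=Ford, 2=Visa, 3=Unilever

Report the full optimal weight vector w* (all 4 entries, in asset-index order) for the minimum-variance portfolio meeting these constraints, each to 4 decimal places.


x=Σ⁻¹μ = [0.2504  -0.1684  2.5699  0.6308]
y=Σ⁻¹𝟙 = [9.0427  1.9295  15.5305  7.9368]
a=μᵀx=0.442212  b=𝟙ᵀx=3.282626  c=𝟙ᵀy=34.439554  D=ac−b²=4.453952
λ₁=(c·0.112−b)/D = (34.439554·0.112−3.282626)/4.453952 = 0.129010
λ₂=(a−b·0.112)/D = (0.442212−3.282626·0.112)/4.453952 = 0.016740
w* = 0.129010·x + 0.016740·y:
  w_0 = 0.129010·0.2504 + 0.016740·9.0427 = 0.1837  (Oracle)
  w_1 = 0.129010·-0.1684 + 0.016740·1.9295 = 0.0106  (Ford)
  w_2 = 0.129010·2.5699 + 0.016740·15.5305 = 0.5915  (Visa)
  w_3 = 0.129010·0.6308 + 0.016740·7.9368 = 0.2142  (Unilever)
Σw_i=1.0000  μᵀw=0.1120
σ²=wᵀΣw=λ₁·μ_p+λ₂ = 0.129010·0.112 + 0.016740 = 0.031189 ≈ 0.0312

0.1837  0.0106  0.5915  0.2142


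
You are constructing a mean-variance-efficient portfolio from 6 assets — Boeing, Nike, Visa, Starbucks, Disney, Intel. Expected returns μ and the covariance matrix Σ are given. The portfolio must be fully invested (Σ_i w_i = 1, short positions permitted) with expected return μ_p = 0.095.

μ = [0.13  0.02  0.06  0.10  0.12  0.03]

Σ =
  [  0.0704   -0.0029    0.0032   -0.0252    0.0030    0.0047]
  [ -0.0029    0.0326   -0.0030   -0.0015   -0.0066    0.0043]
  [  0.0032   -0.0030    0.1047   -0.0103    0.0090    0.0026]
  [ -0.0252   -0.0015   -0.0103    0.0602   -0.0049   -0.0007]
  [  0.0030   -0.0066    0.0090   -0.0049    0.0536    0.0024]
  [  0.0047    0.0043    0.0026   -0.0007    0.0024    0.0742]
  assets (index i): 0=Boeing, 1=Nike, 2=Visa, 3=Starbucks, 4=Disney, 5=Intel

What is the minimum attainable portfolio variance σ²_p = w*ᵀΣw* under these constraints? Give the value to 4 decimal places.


p=Σ⁻¹μ = [2.9328  1.5713  0.6345  3.2370  2.4550  0.0564]
q=Σ⁻¹𝟙 = [25.1827  38.8222  10.8624  31.9312  22.7279  8.8176]
a=μᵀp=1.070749  b=𝟙ᵀp=10.886950  c=𝟙ᵀq=138.344136  D=ac−b²=29.606186
λ₁=(c·0.095−b)/D = (138.344136·0.095−10.886950)/29.606186 = 0.076192
λ₂=(a−b·0.095)/D = (1.070749−10.886950·0.095)/29.606186 = 0.001232
w* = 0.076192·p + 0.001232·q:
  w_0 = 0.076192·2.9328 + 0.001232·25.1827 = 0.2545  (Boeing)
  w_1 = 0.076192·1.5713 + 0.001232·38.8222 = 0.1676  (Nike)
  w_2 = 0.076192·0.6345 + 0.001232·10.8624 = 0.0617  (Visa)
  w_3 = 0.076192·3.2370 + 0.001232·31.9312 = 0.2860  (Starbucks)
  w_4 = 0.076192·2.4550 + 0.001232·22.7279 = 0.2151  (Disney)
  w_5 = 0.076192·0.0564 + 0.001232·8.8176 = 0.0152  (Intel)
Σw_i=1.0000  μᵀw=0.0950
σ²=wᵀΣw=λ₁·μ_p+λ₂ = 0.076192·0.095 + 0.001232 = 0.008471 ≈ 0.0085

0.0085


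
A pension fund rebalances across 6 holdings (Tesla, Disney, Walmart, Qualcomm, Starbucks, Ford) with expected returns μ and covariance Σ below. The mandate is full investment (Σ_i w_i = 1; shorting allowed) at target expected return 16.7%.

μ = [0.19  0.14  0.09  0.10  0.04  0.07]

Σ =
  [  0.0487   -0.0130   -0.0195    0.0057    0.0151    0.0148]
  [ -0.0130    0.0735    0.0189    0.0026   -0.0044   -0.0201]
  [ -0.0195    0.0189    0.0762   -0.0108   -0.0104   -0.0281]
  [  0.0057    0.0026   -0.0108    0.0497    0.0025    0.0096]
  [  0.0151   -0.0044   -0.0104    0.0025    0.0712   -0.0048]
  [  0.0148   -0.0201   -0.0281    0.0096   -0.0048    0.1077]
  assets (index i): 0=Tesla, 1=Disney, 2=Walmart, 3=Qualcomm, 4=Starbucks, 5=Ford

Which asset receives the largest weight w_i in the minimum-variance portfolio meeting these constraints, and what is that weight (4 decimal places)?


Tesla (0.5862)

g=Σ⁻¹μ = [5.0472  2.3495  2.4530  1.6725  -0.0041  0.8856]
h=Σ⁻¹𝟙 = [23.8898  15.4628  25.2642  18.5701  13.9461  14.4459]
a=μᵀg=1.737747  b=𝟙ᵀg=12.403698  c=𝟙ᵀh=111.578895  D=ac−b²=40.044136
λ₁=(c·0.167−b)/D = (111.578895·0.167−12.403698)/40.044136 = 0.155578
λ₂=(a−b·0.167)/D = (1.737747−12.403698·0.167)/40.044136 = -0.008333
w* = 0.155578·g + -0.008333·h:
  w_0 = 0.155578·5.0472 + -0.008333·23.8898 = 0.5862  (Tesla)
  w_1 = 0.155578·2.3495 + -0.008333·15.4628 = 0.2367  (Disney)
  w_2 = 0.155578·2.4530 + -0.008333·25.2642 = 0.1711  (Walmart)
  w_3 = 0.155578·1.6725 + -0.008333·18.5701 = 0.1055  (Qualcomm)
  w_4 = 0.155578·-0.0041 + -0.008333·13.9461 = -0.1168  (Starbucks)
  w_5 = 0.155578·0.8856 + -0.008333·14.4459 = 0.0174  (Ford)
Σw_i=1.0000  μᵀw=0.1670
σ²=wᵀΣw=λ₁·μ_p+λ₂ = 0.155578·0.167 + -0.008333 = 0.017649 ≈ 0.0176


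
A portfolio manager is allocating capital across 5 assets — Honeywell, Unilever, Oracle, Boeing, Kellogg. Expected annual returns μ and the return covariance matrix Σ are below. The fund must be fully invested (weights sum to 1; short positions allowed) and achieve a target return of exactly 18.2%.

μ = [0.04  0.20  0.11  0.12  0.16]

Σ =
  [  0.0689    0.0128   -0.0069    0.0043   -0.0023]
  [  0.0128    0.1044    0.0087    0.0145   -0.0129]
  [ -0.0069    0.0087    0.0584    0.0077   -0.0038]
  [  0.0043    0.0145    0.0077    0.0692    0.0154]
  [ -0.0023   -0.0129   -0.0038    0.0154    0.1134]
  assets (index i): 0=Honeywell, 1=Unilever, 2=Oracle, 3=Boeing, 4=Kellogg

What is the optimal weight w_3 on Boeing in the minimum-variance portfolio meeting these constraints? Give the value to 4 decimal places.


u=Σ⁻¹μ = [0.4134  1.8107  1.6603  0.7942  1.5731]
v=Σ⁻¹𝟙 = [14.8907  6.3106  17.4690  8.1872  9.3118]
a=μᵀu=0.908311  b=𝟙ᵀu=6.251681  c=𝟙ᵀv=56.169264  D=ac−b²=11.935671
λ₁=(c·0.182−b)/D = (56.169264·0.182−6.251681)/11.935671 = 0.332711
λ₂=(a−b·0.182)/D = (0.908311−6.251681·0.182)/11.935671 = -0.019228
w* = 0.332711·u + -0.019228·v:
  w_0 = 0.332711·0.4134 + -0.019228·14.8907 = -0.1488  (Honeywell)
  w_1 = 0.332711·1.8107 + -0.019228·6.3106 = 0.4811  (Unilever)
  w_2 = 0.332711·1.6603 + -0.019228·17.4690 = 0.2165  (Oracle)
  w_3 = 0.332711·0.7942 + -0.019228·8.1872 = 0.1068  (Boeing)
  w_4 = 0.332711·1.5731 + -0.019228·9.3118 = 0.3443  (Kellogg)
Σw_i=1.0000  μᵀw=0.1820
σ²=wᵀΣw=λ₁·μ_p+λ₂ = 0.332711·0.182 + -0.019228 = 0.041326 ≈ 0.0413

0.1068


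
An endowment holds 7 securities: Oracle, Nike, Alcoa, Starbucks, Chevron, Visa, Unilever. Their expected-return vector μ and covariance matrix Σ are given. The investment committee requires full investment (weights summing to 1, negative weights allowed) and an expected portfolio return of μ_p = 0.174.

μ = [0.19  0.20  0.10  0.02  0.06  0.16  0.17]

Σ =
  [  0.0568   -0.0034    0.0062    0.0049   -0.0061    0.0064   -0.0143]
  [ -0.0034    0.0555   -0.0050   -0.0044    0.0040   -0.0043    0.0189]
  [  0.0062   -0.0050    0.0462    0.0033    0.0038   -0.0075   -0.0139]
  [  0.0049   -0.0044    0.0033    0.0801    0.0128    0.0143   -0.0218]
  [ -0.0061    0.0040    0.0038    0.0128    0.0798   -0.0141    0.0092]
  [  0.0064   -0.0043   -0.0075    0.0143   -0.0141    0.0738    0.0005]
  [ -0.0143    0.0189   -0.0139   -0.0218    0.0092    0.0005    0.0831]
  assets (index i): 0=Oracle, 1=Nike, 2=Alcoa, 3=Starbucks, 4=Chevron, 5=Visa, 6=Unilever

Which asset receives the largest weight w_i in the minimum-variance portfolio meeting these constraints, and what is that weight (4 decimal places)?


Oracle (0.2709)

x=Σ⁻¹μ = [3.5996  3.4531  3.0774  0.1430  0.8567  2.4900  2.3222]
y=Σ⁻¹𝟙 = [18.5235  16.9175  27.0990  11.5279  10.6382  15.3625  17.6604]
a=μᵀx=2.529722  b=𝟙ᵀx=15.941990  c=𝟙ᵀy=117.729052  D=ac−b²=43.674790
λ₁=(c·0.174−b)/D = (117.729052·0.174−15.941990)/43.674790 = 0.104016
λ₂=(a−b·0.174)/D = (2.529722−15.941990·0.174)/43.674790 = -0.005591
w* = 0.104016·x + -0.005591·y:
  w_0 = 0.104016·3.5996 + -0.005591·18.5235 = 0.2709  (Oracle)
  w_1 = 0.104016·3.4531 + -0.005591·16.9175 = 0.2646  (Nike)
  w_2 = 0.104016·3.0774 + -0.005591·27.0990 = 0.1686  (Alcoa)
  w_3 = 0.104016·0.1430 + -0.005591·11.5279 = -0.0496  (Starbucks)
  w_4 = 0.104016·0.8567 + -0.005591·10.6382 = 0.0296  (Chevron)
  w_5 = 0.104016·2.4900 + -0.005591·15.3625 = 0.1731  (Visa)
  w_6 = 0.104016·2.3222 + -0.005591·17.6604 = 0.1428  (Unilever)
Σw_i=1.0000  μᵀw=0.1740
σ²=wᵀΣw=λ₁·μ_p+λ₂ = 0.104016·0.174 + -0.005591 = 0.012508 ≈ 0.0125


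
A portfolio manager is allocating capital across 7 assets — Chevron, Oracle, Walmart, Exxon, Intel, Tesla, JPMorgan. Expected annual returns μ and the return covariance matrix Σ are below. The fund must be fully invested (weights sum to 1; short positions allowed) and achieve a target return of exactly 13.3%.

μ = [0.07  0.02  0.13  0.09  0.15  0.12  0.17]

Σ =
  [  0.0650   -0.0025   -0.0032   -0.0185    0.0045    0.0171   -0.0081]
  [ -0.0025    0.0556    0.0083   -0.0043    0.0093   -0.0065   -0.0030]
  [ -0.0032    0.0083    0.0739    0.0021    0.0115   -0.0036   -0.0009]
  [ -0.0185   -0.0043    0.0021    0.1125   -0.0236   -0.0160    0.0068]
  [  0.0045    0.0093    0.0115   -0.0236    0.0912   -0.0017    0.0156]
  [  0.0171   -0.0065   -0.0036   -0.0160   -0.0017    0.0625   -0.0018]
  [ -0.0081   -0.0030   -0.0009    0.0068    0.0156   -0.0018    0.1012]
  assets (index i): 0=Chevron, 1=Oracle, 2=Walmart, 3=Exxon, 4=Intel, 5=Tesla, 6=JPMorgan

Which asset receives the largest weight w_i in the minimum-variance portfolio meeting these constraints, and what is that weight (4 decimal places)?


Tesla (0.2494)

g=Σ⁻¹μ = [1.0963  0.3706  1.6111  1.5102  1.5261  2.2226  1.4957]
h=Σ⁻¹𝟙 = [16.9271  19.4422  11.1451  16.3172  9.6614  18.7509  9.6595]
a=μᵀg=1.179408  b=𝟙ᵀg=9.832589  c=𝟙ᵀh=101.903440  D=ac−b²=23.505944
λ₁=(c·0.133−b)/D = (101.903440·0.133−9.832589)/23.505944 = 0.158282
λ₂=(a−b·0.133)/D = (1.179408−9.832589·0.133)/23.505944 = -0.005459
w* = 0.158282·g + -0.005459·h:
  w_0 = 0.158282·1.0963 + -0.005459·16.9271 = 0.0811  (Chevron)
  w_1 = 0.158282·0.3706 + -0.005459·19.4422 = -0.0475  (Oracle)
  w_2 = 0.158282·1.6111 + -0.005459·11.1451 = 0.1942  (Walmart)
  w_3 = 0.158282·1.5102 + -0.005459·16.3172 = 0.1500  (Exxon)
  w_4 = 0.158282·1.5261 + -0.005459·9.6614 = 0.1888  (Intel)
  w_5 = 0.158282·2.2226 + -0.005459·18.7509 = 0.2494  (Tesla)
  w_6 = 0.158282·1.4957 + -0.005459·9.6595 = 0.1840  (JPMorgan)
Σw_i=1.0000  μᵀw=0.1330
σ²=wᵀΣw=λ₁·μ_p+λ₂ = 0.158282·0.133 + -0.005459 = 0.015592 ≈ 0.0156


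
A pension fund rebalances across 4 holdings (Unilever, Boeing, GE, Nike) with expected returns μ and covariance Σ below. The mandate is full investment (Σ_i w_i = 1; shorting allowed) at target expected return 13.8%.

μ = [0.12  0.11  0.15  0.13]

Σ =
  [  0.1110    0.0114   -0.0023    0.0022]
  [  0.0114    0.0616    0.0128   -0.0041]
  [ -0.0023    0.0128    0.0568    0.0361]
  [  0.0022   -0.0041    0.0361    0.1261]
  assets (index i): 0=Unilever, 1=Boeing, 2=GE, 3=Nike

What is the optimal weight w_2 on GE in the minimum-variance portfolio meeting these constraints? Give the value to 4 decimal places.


u=Σ⁻¹μ = [0.9945  1.1879  2.1327  0.4416]
v=Σ⁻¹𝟙 = [7.8727  12.5842  12.0722  4.7460]
a=μᵀu=0.627334  b=𝟙ᵀu=4.756785  c=𝟙ᵀv=37.275016  D=ac−b²=0.756868
λ₁=(c·0.138−b)/D = (37.275016·0.138−4.756785)/0.756868 = 0.511539
λ₂=(a−b·0.138)/D = (0.627334−4.756785·0.138)/0.756868 = -0.038452
w* = 0.511539·u + -0.038452·v:
  w_0 = 0.511539·0.9945 + -0.038452·7.8727 = 0.2060  (Unilever)
  w_1 = 0.511539·1.1879 + -0.038452·12.5842 = 0.1238  (Boeing)
  w_2 = 0.511539·2.1327 + -0.038452·12.0722 = 0.6268  (GE)
  w_3 = 0.511539·0.4416 + -0.038452·4.7460 = 0.0434  (Nike)
Σw_i=1.0000  μᵀw=0.1380
σ²=wᵀΣw=λ₁·μ_p+λ₂ = 0.511539·0.138 + -0.038452 = 0.032141 ≈ 0.0321

0.6268


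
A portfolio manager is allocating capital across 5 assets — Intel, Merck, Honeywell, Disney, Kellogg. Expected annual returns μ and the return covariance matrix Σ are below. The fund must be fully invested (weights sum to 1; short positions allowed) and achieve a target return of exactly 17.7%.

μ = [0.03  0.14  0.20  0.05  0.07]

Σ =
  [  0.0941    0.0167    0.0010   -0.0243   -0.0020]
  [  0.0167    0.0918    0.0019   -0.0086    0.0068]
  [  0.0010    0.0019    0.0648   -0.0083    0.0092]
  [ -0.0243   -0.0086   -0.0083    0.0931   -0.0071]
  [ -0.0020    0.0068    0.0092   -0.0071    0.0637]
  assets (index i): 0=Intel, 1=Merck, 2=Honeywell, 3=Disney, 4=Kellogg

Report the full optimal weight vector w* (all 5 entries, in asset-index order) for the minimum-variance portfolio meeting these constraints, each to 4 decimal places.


u=Σ⁻¹μ = [0.3191  1.4576  3.0878  1.0781  0.6275]
v=Σ⁻¹𝟙 = [13.8103  8.6092  15.0954  17.6306  14.9981]
a=μᵀu=0.929022  b=𝟙ᵀu=6.570075  c=𝟙ᵀv=70.143592  D=ac−b²=21.999080
λ₁=(c·0.177−b)/D = (70.143592·0.177−6.570075)/21.999080 = 0.265708
λ₂=(a−b·0.177)/D = (0.929022−6.570075·0.177)/21.999080 = -0.010631
w* = 0.265708·u + -0.010631·v:
  w_0 = 0.265708·0.3191 + -0.010631·13.8103 = -0.0620  (Intel)
  w_1 = 0.265708·1.4576 + -0.010631·8.6092 = 0.2958  (Merck)
  w_2 = 0.265708·3.0878 + -0.010631·15.0954 = 0.6600  (Honeywell)
  w_3 = 0.265708·1.0781 + -0.010631·17.6306 = 0.0990  (Disney)
  w_4 = 0.265708·0.6275 + -0.010631·14.9981 = 0.0073  (Kellogg)
Σw_i=1.0000  μᵀw=0.1770
σ²=wᵀΣw=λ₁·μ_p+λ₂ = 0.265708·0.177 + -0.010631 = 0.036399 ≈ 0.0364

-0.0620  0.2958  0.6600  0.0990  0.0073


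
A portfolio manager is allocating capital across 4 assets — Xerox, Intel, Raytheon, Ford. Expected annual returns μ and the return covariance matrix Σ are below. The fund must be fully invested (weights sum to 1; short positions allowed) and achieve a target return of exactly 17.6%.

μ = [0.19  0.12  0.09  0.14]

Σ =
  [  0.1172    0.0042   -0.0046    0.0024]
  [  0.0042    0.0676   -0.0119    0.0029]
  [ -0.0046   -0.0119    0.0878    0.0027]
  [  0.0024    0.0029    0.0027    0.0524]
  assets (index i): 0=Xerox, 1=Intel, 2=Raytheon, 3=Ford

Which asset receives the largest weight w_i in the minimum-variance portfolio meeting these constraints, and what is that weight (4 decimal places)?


Xerox (0.5884)

x=Σ⁻¹μ = [1.5569  1.7985  1.2755  2.4352]
y=Σ⁻¹𝟙 = [8.1388  15.9191  13.4465  17.1373]
a=μᵀx=0.967351  b=𝟙ᵀx=7.066074  c=𝟙ᵀy=54.641747  D=ac−b²=2.928348
λ₁=(c·0.176−b)/D = (54.641747·0.176−7.066074)/2.928348 = 0.871096
λ₂=(a−b·0.176)/D = (0.967351−7.066074·0.176)/2.928348 = -0.094346
w* = 0.871096·x + -0.094346·y:
  w_0 = 0.871096·1.5569 + -0.094346·8.1388 = 0.5884  (Xerox)
  w_1 = 0.871096·1.7985 + -0.094346·15.9191 = 0.0647  (Intel)
  w_2 = 0.871096·1.2755 + -0.094346·13.4465 = -0.1575  (Raytheon)
  w_3 = 0.871096·2.4352 + -0.094346·17.1373 = 0.5044  (Ford)
Σw_i=1.0000  μᵀw=0.1760
σ²=wᵀΣw=λ₁·μ_p+λ₂ = 0.871096·0.176 + -0.094346 = 0.058967 ≈ 0.0590


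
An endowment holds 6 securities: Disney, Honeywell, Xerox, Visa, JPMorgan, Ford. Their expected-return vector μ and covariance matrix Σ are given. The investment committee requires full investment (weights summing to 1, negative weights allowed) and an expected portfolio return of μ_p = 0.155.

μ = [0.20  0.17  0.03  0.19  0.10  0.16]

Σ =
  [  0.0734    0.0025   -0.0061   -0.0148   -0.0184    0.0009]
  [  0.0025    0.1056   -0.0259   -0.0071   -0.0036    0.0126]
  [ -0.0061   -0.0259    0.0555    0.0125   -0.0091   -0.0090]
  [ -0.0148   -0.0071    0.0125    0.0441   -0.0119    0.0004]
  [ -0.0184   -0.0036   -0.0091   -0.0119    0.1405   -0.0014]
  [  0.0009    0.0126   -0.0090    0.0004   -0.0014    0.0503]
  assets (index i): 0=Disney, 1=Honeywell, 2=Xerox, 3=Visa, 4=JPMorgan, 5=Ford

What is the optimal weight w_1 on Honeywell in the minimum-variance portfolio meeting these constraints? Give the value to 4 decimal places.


0.1100

g=Σ⁻¹μ = [4.4988  1.9810  1.3365  6.2716  1.9978  2.8491]
h=Σ⁻¹𝟙 = [24.9328  15.6132  27.1757  29.7881  15.2708  20.5741]
a=μᵀg=3.123857  b=𝟙ᵀg=18.934778  c=𝟙ᵀh=133.354898  D=ac−b²=58.055781
λ₁=(c·0.155−b)/D = (133.354898·0.155−18.934778)/58.055781 = 0.029889
λ₂=(a−b·0.155)/D = (3.123857−18.934778·0.155)/58.055781 = 0.003255
w* = 0.029889·g + 0.003255·h:
  w_0 = 0.029889·4.4988 + 0.003255·24.9328 = 0.2156  (Disney)
  w_1 = 0.029889·1.9810 + 0.003255·15.6132 = 0.1100  (Honeywell)
  w_2 = 0.029889·1.3365 + 0.003255·27.1757 = 0.1284  (Xerox)
  w_3 = 0.029889·6.2716 + 0.003255·29.7881 = 0.2844  (Visa)
  w_4 = 0.029889·1.9978 + 0.003255·15.2708 = 0.1094  (JPMorgan)
  w_5 = 0.029889·2.8491 + 0.003255·20.5741 = 0.1521  (Ford)
Σw_i=1.0000  μᵀw=0.1550
σ²=wᵀΣw=λ₁·μ_p+λ₂ = 0.029889·0.155 + 0.003255 = 0.007888 ≈ 0.0079


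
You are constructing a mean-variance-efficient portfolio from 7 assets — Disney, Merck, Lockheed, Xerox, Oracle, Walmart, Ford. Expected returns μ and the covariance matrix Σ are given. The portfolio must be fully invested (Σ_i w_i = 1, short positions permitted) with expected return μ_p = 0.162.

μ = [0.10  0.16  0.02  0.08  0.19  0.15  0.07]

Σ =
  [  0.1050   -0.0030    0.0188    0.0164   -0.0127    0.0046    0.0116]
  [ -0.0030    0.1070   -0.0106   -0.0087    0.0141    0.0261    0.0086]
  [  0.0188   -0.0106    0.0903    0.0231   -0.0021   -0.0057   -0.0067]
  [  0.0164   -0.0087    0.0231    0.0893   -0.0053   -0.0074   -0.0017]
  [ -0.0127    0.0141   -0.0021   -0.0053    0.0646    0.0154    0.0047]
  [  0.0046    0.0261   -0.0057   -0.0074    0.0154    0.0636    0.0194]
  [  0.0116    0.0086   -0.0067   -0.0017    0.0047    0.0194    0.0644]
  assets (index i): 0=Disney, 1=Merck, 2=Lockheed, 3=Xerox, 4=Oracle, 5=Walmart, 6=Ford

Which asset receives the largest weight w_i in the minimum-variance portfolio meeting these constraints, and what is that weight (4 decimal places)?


Oracle (0.4445)

p=Σ⁻¹μ = [1.0600  0.9183  -0.0026  1.0645  2.7092  1.3088  0.2092]
q=Σ⁻¹𝟙 = [6.5204  6.6723  9.6376  9.8304  13.7572  7.7135  11.3970]
a=μᵀp=1.063748  b=𝟙ᵀp=7.267466  c=𝟙ᵀq=65.528334  D=ac−b²=16.889590
λ₁=(c·0.162−b)/D = (65.528334·0.162−7.267466)/16.889590 = 0.198236
λ₂=(a−b·0.162)/D = (1.063748−7.267466·0.162)/16.889590 = -0.006725
w* = 0.198236·p + -0.006725·q:
  w_0 = 0.198236·1.0600 + -0.006725·6.5204 = 0.1663  (Disney)
  w_1 = 0.198236·0.9183 + -0.006725·6.6723 = 0.1372  (Merck)
  w_2 = 0.198236·-0.0026 + -0.006725·9.6376 = -0.0653  (Lockheed)
  w_3 = 0.198236·1.0645 + -0.006725·9.8304 = 0.1449  (Xerox)
  w_4 = 0.198236·2.7092 + -0.006725·13.7572 = 0.4445  (Oracle)
  w_5 = 0.198236·1.3088 + -0.006725·7.7135 = 0.2076  (Walmart)
  w_6 = 0.198236·0.2092 + -0.006725·11.3970 = -0.0352  (Ford)
Σw_i=1.0000  μᵀw=0.1620
σ²=wᵀΣw=λ₁·μ_p+λ₂ = 0.198236·0.162 + -0.006725 = 0.025389 ≈ 0.0254


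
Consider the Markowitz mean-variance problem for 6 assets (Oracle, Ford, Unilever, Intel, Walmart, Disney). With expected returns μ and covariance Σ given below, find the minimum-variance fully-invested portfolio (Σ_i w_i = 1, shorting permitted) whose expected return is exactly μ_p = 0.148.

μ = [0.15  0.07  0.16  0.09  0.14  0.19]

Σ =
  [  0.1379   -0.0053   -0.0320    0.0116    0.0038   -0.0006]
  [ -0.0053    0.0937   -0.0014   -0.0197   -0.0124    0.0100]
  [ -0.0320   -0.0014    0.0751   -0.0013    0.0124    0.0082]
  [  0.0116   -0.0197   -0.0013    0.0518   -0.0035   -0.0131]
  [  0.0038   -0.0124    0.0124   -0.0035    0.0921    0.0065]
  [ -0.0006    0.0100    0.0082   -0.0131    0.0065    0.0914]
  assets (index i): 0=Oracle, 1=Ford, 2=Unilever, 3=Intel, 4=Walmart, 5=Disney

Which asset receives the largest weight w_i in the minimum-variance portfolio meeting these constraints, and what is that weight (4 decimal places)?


u=Σ⁻¹μ = [1.4505  1.3635  2.3887  2.5844  1.2790  2.0043]
v=Σ⁻¹𝟙 = [8.7574  17.5662  14.8200  27.9207  11.1540  10.9554]
a=μᵀu=1.487683  b=𝟙ᵀu=11.070409  c=𝟙ᵀv=91.173790  D=ac−b²=13.083747
λ₁=(c·0.148−b)/D = (91.173790·0.148−11.070409)/13.083747 = 0.185215
λ₂=(a−b·0.148)/D = (1.487683−11.070409·0.148)/13.083747 = -0.011521
w* = 0.185215·u + -0.011521·v:
  w_0 = 0.185215·1.4505 + -0.011521·8.7574 = 0.1678  (Oracle)
  w_1 = 0.185215·1.3635 + -0.011521·17.5662 = 0.0502  (Ford)
  w_2 = 0.185215·2.3887 + -0.011521·14.8200 = 0.2717  (Unilever)
  w_3 = 0.185215·2.5844 + -0.011521·27.9207 = 0.1570  (Intel)
  w_4 = 0.185215·1.2790 + -0.011521·11.1540 = 0.1084  (Walmart)
  w_5 = 0.185215·2.0043 + -0.011521·10.9554 = 0.2450  (Disney)
Σw_i=1.0000  μᵀw=0.1480
σ²=wᵀΣw=λ₁·μ_p+λ₂ = 0.185215·0.148 + -0.011521 = 0.015891 ≈ 0.0159

Unilever (0.2717)


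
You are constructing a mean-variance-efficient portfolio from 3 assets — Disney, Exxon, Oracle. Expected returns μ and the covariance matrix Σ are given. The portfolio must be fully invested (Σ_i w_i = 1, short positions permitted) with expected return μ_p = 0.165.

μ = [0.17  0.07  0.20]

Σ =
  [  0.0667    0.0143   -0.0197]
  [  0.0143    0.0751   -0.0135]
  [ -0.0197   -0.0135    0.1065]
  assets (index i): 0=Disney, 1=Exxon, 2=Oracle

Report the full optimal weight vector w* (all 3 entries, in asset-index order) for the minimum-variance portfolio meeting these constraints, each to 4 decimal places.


0.4587  0.1634  0.3780

u=Σ⁻¹μ = [3.1339  0.7953  2.5584]
v=Σ⁻¹𝟙 = [16.4127  12.7137  14.0372]
a=μᵀu=1.100113  b=𝟙ᵀu=6.487567  c=𝟙ᵀv=43.163666  D=ac−b²=5.396368
λ₁=(c·0.165−b)/D = (43.163666·0.165−6.487567)/5.396368 = 0.117567
λ₂=(a−b·0.165)/D = (1.100113−6.487567·0.165)/5.396368 = 0.005497
w* = 0.117567·u + 0.005497·v:
  w_0 = 0.117567·3.1339 + 0.005497·16.4127 = 0.4587  (Disney)
  w_1 = 0.117567·0.7953 + 0.005497·12.7137 = 0.1634  (Exxon)
  w_2 = 0.117567·2.5584 + 0.005497·14.0372 = 0.3780  (Oracle)
Σw_i=1.0000  μᵀw=0.1650
σ²=wᵀΣw=λ₁·μ_p+λ₂ = 0.117567·0.165 + 0.005497 = 0.024896 ≈ 0.0249


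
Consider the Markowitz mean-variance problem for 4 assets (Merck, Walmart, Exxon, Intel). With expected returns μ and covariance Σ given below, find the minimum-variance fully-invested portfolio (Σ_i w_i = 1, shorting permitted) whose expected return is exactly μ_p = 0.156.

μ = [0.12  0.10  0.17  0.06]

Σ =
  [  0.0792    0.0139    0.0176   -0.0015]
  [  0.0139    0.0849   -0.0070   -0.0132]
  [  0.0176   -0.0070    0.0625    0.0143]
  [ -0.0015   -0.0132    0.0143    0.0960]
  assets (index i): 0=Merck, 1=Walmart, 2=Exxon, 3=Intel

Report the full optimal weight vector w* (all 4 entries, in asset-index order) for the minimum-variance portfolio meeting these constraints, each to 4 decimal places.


0.1098  0.2291  0.7295  -0.0684

u=Σ⁻¹μ = [0.7176  1.3402  2.5678  0.4380]
v=Σ⁻¹𝟙 = [7.6266  13.2183  12.9476  10.4247]
a=μᵀu=0.682939  b=𝟙ᵀu=5.063593  c=𝟙ᵀv=44.217149  D=ac−b²=4.557616
λ₁=(c·0.156−b)/D = (44.217149·0.156−5.063593)/4.557616 = 0.402465
λ₂=(a−b·0.156)/D = (0.682939−5.063593·0.156)/4.557616 = -0.023473
w* = 0.402465·u + -0.023473·v:
  w_0 = 0.402465·0.7176 + -0.023473·7.6266 = 0.1098  (Merck)
  w_1 = 0.402465·1.3402 + -0.023473·13.2183 = 0.2291  (Walmart)
  w_2 = 0.402465·2.5678 + -0.023473·12.9476 = 0.7295  (Exxon)
  w_3 = 0.402465·0.4380 + -0.023473·10.4247 = -0.0684  (Intel)
Σw_i=1.0000  μᵀw=0.1560
σ²=wᵀΣw=λ₁·μ_p+λ₂ = 0.402465·0.156 + -0.023473 = 0.039311 ≈ 0.0393


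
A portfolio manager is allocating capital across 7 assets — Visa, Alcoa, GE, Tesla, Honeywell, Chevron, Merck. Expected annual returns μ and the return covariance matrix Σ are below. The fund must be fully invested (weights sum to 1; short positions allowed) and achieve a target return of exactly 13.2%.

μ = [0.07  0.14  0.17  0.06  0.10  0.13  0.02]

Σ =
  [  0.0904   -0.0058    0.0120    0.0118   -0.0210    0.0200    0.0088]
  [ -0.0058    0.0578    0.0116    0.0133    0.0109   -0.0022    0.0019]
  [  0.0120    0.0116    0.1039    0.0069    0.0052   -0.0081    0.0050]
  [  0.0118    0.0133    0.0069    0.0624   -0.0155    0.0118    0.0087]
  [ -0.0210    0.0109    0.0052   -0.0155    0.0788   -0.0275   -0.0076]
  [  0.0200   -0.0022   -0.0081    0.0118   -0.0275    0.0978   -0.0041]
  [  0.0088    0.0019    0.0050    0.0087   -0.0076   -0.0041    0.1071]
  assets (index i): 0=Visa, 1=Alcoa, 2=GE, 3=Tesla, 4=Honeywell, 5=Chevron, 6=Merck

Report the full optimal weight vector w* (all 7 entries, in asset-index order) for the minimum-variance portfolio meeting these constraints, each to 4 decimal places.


g=Σ⁻¹μ = [0.6635  1.8458  1.3697  0.3718  1.8307  1.8270  0.2052]
h=Σ⁻¹𝟙 = [10.4043  10.3219  5.9711  12.7487  21.8416  13.8073  9.0632]
a=μᵀg=0.984708  b=𝟙ᵀg=8.113749  c=𝟙ᵀh=84.158083  D=ac−b²=17.038226
λ₁=(c·0.132−b)/D = (84.158083·0.132−8.113749)/17.038226 = 0.175788
λ₂=(a−b·0.132)/D = (0.984708−8.113749·0.132)/17.038226 = -0.005065
w* = 0.175788·g + -0.005065·h:
  w_0 = 0.175788·0.6635 + -0.005065·10.4043 = 0.0639  (Visa)
  w_1 = 0.175788·1.8458 + -0.005065·10.3219 = 0.2722  (Alcoa)
  w_2 = 0.175788·1.3697 + -0.005065·5.9711 = 0.2105  (GE)
  w_3 = 0.175788·0.3718 + -0.005065·12.7487 = 0.0008  (Tesla)
  w_4 = 0.175788·1.8307 + -0.005065·21.8416 = 0.2112  (Honeywell)
  w_5 = 0.175788·1.8270 + -0.005065·13.8073 = 0.2512  (Chevron)
  w_6 = 0.175788·0.2052 + -0.005065·9.0632 = -0.0098  (Merck)
Σw_i=1.0000  μᵀw=0.1320
σ²=wᵀΣw=λ₁·μ_p+λ₂ = 0.175788·0.132 + -0.005065 = 0.018139 ≈ 0.0181

0.0639  0.2722  0.2105  0.0008  0.2112  0.2512  -0.0098


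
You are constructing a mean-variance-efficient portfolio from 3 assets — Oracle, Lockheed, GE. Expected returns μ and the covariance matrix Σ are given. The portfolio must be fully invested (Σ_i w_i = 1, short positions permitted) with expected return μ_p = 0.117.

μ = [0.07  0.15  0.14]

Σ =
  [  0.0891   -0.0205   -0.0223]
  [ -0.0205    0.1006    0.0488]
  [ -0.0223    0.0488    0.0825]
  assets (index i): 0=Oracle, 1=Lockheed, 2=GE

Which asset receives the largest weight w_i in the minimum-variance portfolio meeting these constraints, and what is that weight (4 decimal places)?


p=Σ⁻¹μ = [1.3931  1.0786  1.4355]
q=Σ⁻¹𝟙 = [15.9354  7.3181  12.0998]
a=μᵀp=0.460275  b=𝟙ᵀp=3.907177  c=𝟙ᵀq=35.353405  D=ac−b²=1.006262
λ₁=(c·0.117−b)/D = (35.353405·0.117−3.907177)/1.006262 = 0.227745
λ₂=(a−b·0.117)/D = (0.460275−3.907177·0.117)/1.006262 = 0.003116
w* = 0.227745·p + 0.003116·q:
  w_0 = 0.227745·1.3931 + 0.003116·15.9354 = 0.3669  (Oracle)
  w_1 = 0.227745·1.0786 + 0.003116·7.3181 = 0.2684  (Lockheed)
  w_2 = 0.227745·1.4355 + 0.003116·12.0998 = 0.3646  (GE)
Σw_i=1.0000  μᵀw=0.1170
σ²=wᵀΣw=λ₁·μ_p+λ₂ = 0.227745·0.117 + 0.003116 = 0.029762 ≈ 0.0298

Oracle (0.3669)


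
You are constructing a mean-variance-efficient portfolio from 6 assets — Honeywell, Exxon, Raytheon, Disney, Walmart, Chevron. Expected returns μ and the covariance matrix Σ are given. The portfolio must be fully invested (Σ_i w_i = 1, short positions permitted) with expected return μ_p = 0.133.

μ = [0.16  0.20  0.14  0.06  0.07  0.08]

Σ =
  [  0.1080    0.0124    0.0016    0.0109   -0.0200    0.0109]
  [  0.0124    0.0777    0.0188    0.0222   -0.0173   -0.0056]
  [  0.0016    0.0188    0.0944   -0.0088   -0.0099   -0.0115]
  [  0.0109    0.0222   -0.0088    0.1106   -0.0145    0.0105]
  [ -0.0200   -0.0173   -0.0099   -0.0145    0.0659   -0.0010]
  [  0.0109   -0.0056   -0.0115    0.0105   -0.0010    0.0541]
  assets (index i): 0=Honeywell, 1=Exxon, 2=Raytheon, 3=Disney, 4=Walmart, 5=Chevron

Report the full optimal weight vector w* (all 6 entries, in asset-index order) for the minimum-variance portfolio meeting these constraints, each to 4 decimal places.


p=Σ⁻¹μ = [1.4179  2.6400  1.4215  0.1384  2.4567  1.7871]
q=Σ⁻¹𝟙 = [9.5111  12.8337  13.7145  8.1006  25.5719  19.7122]
a=μᵀp=1.277120  b=𝟙ᵀp=9.861588  c=𝟙ᵀq=89.443956  D=ac−b²=16.979782
λ₁=(c·0.133−b)/D = (89.443956·0.133−9.861588)/16.979782 = 0.119816
λ₂=(a−b·0.133)/D = (1.277120−9.861588·0.133)/16.979782 = -0.002030
w* = 0.119816·p + -0.002030·q:
  w_0 = 0.119816·1.4179 + -0.002030·9.5111 = 0.1506  (Honeywell)
  w_1 = 0.119816·2.6400 + -0.002030·12.8337 = 0.2903  (Exxon)
  w_2 = 0.119816·1.4215 + -0.002030·13.7145 = 0.1425  (Raytheon)
  w_3 = 0.119816·0.1384 + -0.002030·8.1006 = 0.0001  (Disney)
  w_4 = 0.119816·2.4567 + -0.002030·25.5719 = 0.2424  (Walmart)
  w_5 = 0.119816·1.7871 + -0.002030·19.7122 = 0.1741  (Chevron)
Σw_i=1.0000  μᵀw=0.1330
σ²=wᵀΣw=λ₁·μ_p+λ₂ = 0.119816·0.133 + -0.002030 = 0.013905 ≈ 0.0139

0.1506  0.2903  0.1425  0.0001  0.2424  0.1741


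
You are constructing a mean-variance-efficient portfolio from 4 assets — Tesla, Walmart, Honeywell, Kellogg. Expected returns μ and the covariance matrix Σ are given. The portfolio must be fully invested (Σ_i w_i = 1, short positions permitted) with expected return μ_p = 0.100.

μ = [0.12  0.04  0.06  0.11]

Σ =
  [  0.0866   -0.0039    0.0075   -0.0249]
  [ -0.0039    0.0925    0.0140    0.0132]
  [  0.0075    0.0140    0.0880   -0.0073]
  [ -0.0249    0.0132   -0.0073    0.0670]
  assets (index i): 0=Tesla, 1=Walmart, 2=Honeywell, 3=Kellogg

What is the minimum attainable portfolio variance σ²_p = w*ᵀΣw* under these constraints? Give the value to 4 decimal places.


p=Σ⁻¹μ = [2.0357  0.0604  0.7030  2.4631]
q=Σ⁻¹𝟙 = [16.9903  6.9290  10.5574  21.0249]
a=μᵀp=0.559818  b=𝟙ᵀp=5.262173  c=𝟙ᵀq=55.501522  D=ac−b²=3.380297
λ₁=(c·0.100−b)/D = (55.501522·0.100−5.262173)/3.380297 = 0.085193
λ₂=(a−b·0.100)/D = (0.559818−5.262173·0.100)/3.380297 = 0.009940
w* = 0.085193·p + 0.009940·q:
  w_0 = 0.085193·2.0357 + 0.009940·16.9903 = 0.3423  (Tesla)
  w_1 = 0.085193·0.0604 + 0.009940·6.9290 = 0.0740  (Walmart)
  w_2 = 0.085193·0.7030 + 0.009940·10.5574 = 0.1648  (Honeywell)
  w_3 = 0.085193·2.4631 + 0.009940·21.0249 = 0.4188  (Kellogg)
Σw_i=1.0000  μᵀw=0.1000
σ²=wᵀΣw=λ₁·μ_p+λ₂ = 0.085193·0.100 + 0.009940 = 0.018460 ≈ 0.0185

0.0185


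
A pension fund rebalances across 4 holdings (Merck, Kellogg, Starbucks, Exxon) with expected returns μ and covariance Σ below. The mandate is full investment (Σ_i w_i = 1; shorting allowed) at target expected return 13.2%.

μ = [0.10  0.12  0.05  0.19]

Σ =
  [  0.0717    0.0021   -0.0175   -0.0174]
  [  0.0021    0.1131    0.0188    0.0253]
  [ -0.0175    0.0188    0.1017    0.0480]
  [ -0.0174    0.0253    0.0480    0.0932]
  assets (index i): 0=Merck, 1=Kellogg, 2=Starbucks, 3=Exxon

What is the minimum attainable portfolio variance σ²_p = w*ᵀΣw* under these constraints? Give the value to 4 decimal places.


0.0272

x=Σ⁻¹μ = [1.8675  0.5489  -0.4556  2.4730]
y=Σ⁻¹𝟙 = [17.7919  5.2874  7.8773  8.5590]
a=μᵀx=0.699700  b=𝟙ᵀx=4.433740  c=𝟙ᵀy=39.515521  D=ac−b²=7.990944
λ₁=(c·0.132−b)/D = (39.515521·0.132−4.433740)/7.990944 = 0.097899
λ₂=(a−b·0.132)/D = (0.699700−4.433740·0.132)/7.990944 = 0.014322
w* = 0.097899·x + 0.014322·y:
  w_0 = 0.097899·1.8675 + 0.014322·17.7919 = 0.4376  (Merck)
  w_1 = 0.097899·0.5489 + 0.014322·5.2874 = 0.1295  (Kellogg)
  w_2 = 0.097899·-0.4556 + 0.014322·7.8773 = 0.0682  (Starbucks)
  w_3 = 0.097899·2.4730 + 0.014322·8.5590 = 0.3647  (Exxon)
Σw_i=1.0000  μᵀw=0.1320
σ²=wᵀΣw=λ₁·μ_p+λ₂ = 0.097899·0.132 + 0.014322 = 0.027245 ≈ 0.0272


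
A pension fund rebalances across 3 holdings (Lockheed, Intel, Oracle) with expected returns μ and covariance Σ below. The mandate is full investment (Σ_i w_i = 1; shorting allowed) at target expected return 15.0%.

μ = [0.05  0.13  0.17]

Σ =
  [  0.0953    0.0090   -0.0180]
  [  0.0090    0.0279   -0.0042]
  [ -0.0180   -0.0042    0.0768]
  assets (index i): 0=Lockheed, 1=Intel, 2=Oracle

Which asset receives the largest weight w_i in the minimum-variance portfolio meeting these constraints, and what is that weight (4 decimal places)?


g=Σ⁻¹μ = [0.5576  4.8726  2.6107]
h=Σ⁻¹𝟙 = [10.4648  35.0847  17.3922]
a=μᵀg=1.105142  b=𝟙ᵀg=8.040934  c=𝟙ᵀh=62.941772  D=ac−b²=4.902966
λ₁=(c·0.150−b)/D = (62.941772·0.150−8.040934)/4.902966 = 0.285609
λ₂=(a−b·0.150)/D = (1.105142−8.040934·0.150)/4.902966 = -0.020599
w* = 0.285609·g + -0.020599·h:
  w_0 = 0.285609·0.5576 + -0.020599·10.4648 = -0.0563  (Lockheed)
  w_1 = 0.285609·4.8726 + -0.020599·35.0847 = 0.6689  (Intel)
  w_2 = 0.285609·2.6107 + -0.020599·17.3922 = 0.3874  (Oracle)
Σw_i=1.0000  μᵀw=0.1500
σ²=wᵀΣw=λ₁·μ_p+λ₂ = 0.285609·0.150 + -0.020599 = 0.022242 ≈ 0.0222

Intel (0.6689)
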